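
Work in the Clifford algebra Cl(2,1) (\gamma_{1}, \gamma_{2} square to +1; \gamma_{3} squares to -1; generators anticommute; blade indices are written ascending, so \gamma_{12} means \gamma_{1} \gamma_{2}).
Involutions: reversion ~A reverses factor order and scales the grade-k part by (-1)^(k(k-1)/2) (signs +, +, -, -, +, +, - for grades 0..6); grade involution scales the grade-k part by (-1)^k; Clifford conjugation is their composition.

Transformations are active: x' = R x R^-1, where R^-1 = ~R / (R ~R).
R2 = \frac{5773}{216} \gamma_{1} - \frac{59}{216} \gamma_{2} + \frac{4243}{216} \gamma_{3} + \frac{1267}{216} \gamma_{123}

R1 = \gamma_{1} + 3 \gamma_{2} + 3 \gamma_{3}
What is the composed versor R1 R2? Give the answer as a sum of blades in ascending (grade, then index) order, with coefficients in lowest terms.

Distribute over the terms of R1 (each basis-blade product reordered to ascending indices, repeated generators contracted through their squares):
(\gamma_{1}) R2 = \frac{5773}{216} - \frac{59}{216} \gamma_{12} + \frac{4243}{216} \gamma_{13} + \frac{1267}{216} \gamma_{23}
(3 \gamma_{2}) R2 = -\frac{59}{72} - \frac{5773}{72} \gamma_{12} - \frac{1267}{72} \gamma_{13} + \frac{4243}{72} \gamma_{23}
(3 \gamma_{3}) R2 = -\frac{4243}{72} - \frac{1267}{72} \gamma_{12} - \frac{5773}{72} \gamma_{13} + \frac{59}{72} \gamma_{23}
Summing the partial products and collecting blades:
Answer: -\frac{7133}{216} - \frac{21179}{216} \gamma_{12} - \frac{16877}{216} \gamma_{13} + \frac{14173}{216} \gamma_{23}


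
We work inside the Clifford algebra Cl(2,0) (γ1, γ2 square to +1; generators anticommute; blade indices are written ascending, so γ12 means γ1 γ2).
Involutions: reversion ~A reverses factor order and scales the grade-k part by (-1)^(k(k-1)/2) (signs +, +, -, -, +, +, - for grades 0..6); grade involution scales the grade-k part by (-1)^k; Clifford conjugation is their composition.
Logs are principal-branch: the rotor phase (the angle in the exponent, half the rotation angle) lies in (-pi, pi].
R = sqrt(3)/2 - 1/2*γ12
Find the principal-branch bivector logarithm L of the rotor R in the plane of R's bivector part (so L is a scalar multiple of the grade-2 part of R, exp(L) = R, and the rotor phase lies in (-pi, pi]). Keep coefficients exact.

The scalar part of R is sqrt(3)/2, so the principal-branch rotor phase is pinned; divide the bivector part by its sine to get the unit plane — L is the phase times that plane.
Concretely: cos(phase) = sqrt(3)/2 gives phase = ±pi/6, and since phase/sin(phase) is even the sign is immaterial: L = (phase/sin(phase)) * <R>_2 = (pi/3) * <R>_2.
Answer: -pi/6*γ12


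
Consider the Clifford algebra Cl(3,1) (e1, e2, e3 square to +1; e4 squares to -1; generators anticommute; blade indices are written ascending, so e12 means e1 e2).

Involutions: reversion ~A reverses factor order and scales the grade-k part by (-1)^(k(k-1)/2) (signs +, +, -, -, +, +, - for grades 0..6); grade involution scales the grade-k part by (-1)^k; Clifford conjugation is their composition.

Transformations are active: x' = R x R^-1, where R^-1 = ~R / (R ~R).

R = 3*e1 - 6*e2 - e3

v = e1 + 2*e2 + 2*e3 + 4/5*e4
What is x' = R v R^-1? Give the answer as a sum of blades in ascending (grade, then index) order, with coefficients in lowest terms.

~R = 3*e1 - 6*e2 - e3, and R ~R = 46, so R^-1 = ~R / (46).
R v = -11 + 12*e12 + 7*e13 + 12/5*e14 - 10*e23 - 24/5*e24 - 4/5*e34
Answer: -56/23*e1 + 20/23*e2 - 35/23*e3 - 4/5*e4


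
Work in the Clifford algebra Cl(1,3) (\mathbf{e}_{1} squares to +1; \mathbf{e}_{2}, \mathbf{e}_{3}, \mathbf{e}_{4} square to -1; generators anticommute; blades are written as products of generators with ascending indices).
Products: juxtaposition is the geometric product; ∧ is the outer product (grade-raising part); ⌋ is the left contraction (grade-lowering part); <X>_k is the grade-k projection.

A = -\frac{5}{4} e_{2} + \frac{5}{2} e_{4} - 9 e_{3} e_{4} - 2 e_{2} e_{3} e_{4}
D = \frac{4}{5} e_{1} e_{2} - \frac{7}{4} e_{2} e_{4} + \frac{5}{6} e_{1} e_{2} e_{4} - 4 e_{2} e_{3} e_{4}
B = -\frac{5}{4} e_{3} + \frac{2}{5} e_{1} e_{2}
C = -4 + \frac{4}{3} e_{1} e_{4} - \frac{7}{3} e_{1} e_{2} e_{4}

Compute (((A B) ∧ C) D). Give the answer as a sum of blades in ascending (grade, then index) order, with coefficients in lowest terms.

step 1: -\frac{1}{2} e_{1} + \frac{45}{4} e_{4} + \frac{25}{16} e_{2} e_{3} + \frac{5}{2} e_{2} e_{4} + \frac{25}{8} e_{3} e_{4} + e_{1} e_{2} e_{4} - \frac{4}{5} e_{1} e_{3} e_{4} - \frac{18}{5} e_{1} e_{2} e_{3} e_{4}
step 2: 2 e_{1} - 45 e_{4} - \frac{25}{4} e_{2} e_{3} - 10 e_{2} e_{4} - \frac{25}{2} e_{3} e_{4} - 4 e_{1} e_{2} e_{4} + \frac{16}{5} e_{1} e_{3} e_{4} + \frac{989}{60} e_{1} e_{2} e_{3} e_{4}
step 3: -\frac{85}{6} - \frac{323}{5} e_{1} + \frac{607}{20} e_{2} + \frac{1891}{72} e_{3} - \frac{141}{5} e_{4} + \frac{503}{10} e_{1} e_{2} - \frac{4283}{240} e_{1} e_{3} - 8 e_{1} e_{4} - \frac{4909}{24} e_{2} e_{3} + \frac{5}{3} e_{2} e_{4} + \frac{28949}{1200} e_{3} e_{4} + \frac{961}{60} e_{1} e_{2} e_{3} - \frac{79}{2} e_{1} e_{2} e_{4} - \frac{125}{24} e_{1} e_{3} e_{4} + \frac{64}{25} e_{2} e_{3} e_{4} - 18 e_{1} e_{2} e_{3} e_{4}
Answer: -\frac{85}{6} - \frac{323}{5} e_{1} + \frac{607}{20} e_{2} + \frac{1891}{72} e_{3} - \frac{141}{5} e_{4} + \frac{503}{10} e_{1} e_{2} - \frac{4283}{240} e_{1} e_{3} - 8 e_{1} e_{4} - \frac{4909}{24} e_{2} e_{3} + \frac{5}{3} e_{2} e_{4} + \frac{28949}{1200} e_{3} e_{4} + \frac{961}{60} e_{1} e_{2} e_{3} - \frac{79}{2} e_{1} e_{2} e_{4} - \frac{125}{24} e_{1} e_{3} e_{4} + \frac{64}{25} e_{2} e_{3} e_{4} - 18 e_{1} e_{2} e_{3} e_{4}


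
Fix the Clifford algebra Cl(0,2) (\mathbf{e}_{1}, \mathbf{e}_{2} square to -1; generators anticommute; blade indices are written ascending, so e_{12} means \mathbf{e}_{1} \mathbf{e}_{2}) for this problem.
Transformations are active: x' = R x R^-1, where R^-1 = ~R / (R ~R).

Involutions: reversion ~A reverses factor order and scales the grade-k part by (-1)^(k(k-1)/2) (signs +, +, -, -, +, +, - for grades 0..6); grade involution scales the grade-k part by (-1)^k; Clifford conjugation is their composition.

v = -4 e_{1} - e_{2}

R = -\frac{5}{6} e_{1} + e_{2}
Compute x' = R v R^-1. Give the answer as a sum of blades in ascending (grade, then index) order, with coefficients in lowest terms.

~R = -\frac{5}{6} e_{1} + e_{2}, and R ~R = -\frac{61}{36}, so R^-1 = ~R / (-\frac{61}{36}).
R v = -\frac{7}{3} + \frac{29}{6} e_{12}
Answer: \frac{104}{61} e_{1} + \frac{229}{61} e_{2}


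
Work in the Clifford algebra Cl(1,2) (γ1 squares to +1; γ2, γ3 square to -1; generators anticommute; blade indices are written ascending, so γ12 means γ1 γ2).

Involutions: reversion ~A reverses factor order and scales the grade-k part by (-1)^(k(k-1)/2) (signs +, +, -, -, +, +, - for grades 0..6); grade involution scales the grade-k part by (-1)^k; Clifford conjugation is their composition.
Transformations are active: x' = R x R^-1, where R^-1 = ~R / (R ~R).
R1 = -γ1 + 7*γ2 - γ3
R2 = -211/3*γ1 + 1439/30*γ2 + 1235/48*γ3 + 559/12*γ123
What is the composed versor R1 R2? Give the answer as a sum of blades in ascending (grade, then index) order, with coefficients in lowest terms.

Distribute over the terms of R1 (each basis-blade product reordered to ascending indices, repeated generators contracted through their squares):
(-γ1) R2 = 211/3 - 1439/30*γ12 - 1235/48*γ13 - 559/12*γ23
(7*γ2) R2 = -10073/30 + 1477/3*γ12 + 3913/12*γ13 + 8645/48*γ23
(-γ3) R2 = 1235/48 + 559/12*γ12 - 211/3*γ13 + 1439/30*γ23
Summing the partial products and collecting blades:
Answer: -57529/240 + 9819/20*γ12 + 11041/48*γ13 + 14519/80*γ23


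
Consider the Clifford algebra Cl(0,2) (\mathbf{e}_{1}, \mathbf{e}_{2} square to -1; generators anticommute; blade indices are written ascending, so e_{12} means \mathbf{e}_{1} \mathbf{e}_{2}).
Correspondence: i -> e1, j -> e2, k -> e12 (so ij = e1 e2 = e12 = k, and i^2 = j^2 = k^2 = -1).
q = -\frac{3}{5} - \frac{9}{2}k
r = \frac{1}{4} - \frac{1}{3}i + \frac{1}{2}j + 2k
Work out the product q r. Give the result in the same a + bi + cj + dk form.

In blades: q = -\frac{3}{5} - \frac{9}{2} e_{12}, r = \frac{1}{4} - \frac{1}{3} e_{1} + \frac{1}{2} e_{2} + 2 e_{12}.
Distribute q over r term by term (generator squares from the signature, products reordered to ascending indices): (-\frac{3}{5})*r = -\frac{3}{20} + \frac{1}{5} e_{1} - \frac{3}{10} e_{2} - \frac{6}{5} e_{12}; (-\frac{9}{2} e_{12})*r = 9 + \frac{9}{4} e_{1} + \frac{3}{2} e_{2} - \frac{9}{8} e_{12}.
Sum: \frac{177}{20} + \frac{49}{20} e_{1} + \frac{6}{5} e_{2} - \frac{93}{40} e_{12}; translating back through the correspondence:
Answer: \frac{177}{20} + \frac{49}{20}i + \frac{6}{5}j - \frac{93}{40}k


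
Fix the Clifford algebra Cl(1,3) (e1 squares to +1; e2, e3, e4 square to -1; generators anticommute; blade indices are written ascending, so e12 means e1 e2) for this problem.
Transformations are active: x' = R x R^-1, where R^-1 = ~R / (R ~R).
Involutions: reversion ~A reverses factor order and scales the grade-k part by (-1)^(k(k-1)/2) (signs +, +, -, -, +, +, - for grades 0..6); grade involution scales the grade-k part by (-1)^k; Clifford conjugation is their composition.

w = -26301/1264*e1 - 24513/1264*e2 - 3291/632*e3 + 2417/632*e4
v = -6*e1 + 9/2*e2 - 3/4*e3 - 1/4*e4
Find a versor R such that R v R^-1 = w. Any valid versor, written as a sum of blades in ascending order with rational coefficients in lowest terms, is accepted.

Construction: equal norms (both 121/8) license R = v + w = -33885/1264*e1 - 18825/1264*e2 - 3765/632*e3 + 2259/632*e4 — nothing changes along that direction, while (v - w)/2 changes sign, so v maps onto w.
Answer: -33885/1264*e1 - 18825/1264*e2 - 3765/632*e3 + 2259/632*e4


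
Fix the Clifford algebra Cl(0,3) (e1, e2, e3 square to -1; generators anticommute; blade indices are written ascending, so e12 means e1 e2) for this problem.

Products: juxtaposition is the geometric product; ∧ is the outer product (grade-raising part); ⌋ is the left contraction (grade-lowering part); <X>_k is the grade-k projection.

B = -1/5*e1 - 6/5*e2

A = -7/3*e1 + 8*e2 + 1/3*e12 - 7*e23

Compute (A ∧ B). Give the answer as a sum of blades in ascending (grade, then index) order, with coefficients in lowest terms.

step 1: 22/5*e12 + 7/5*e123
Answer: 22/5*e12 + 7/5*e123


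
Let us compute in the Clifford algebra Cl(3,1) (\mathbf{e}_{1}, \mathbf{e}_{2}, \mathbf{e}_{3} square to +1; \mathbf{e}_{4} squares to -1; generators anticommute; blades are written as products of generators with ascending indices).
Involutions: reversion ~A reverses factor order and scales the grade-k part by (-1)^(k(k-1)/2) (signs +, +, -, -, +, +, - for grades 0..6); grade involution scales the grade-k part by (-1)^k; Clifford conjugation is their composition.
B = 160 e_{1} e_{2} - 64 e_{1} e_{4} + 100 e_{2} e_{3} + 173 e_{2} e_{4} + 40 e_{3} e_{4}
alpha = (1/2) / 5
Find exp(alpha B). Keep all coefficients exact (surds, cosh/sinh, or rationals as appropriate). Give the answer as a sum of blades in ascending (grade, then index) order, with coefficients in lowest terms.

B^2 term by term: the squares give (160)^2*(e_{1} e_{2})^2 + (-64)^2*(e_{1} e_{4})^2 + (100)^2*(e_{2} e_{3})^2 + (173)^2*(e_{2} e_{4})^2 + (40)^2*(e_{3} e_{4})^2 = 25600*(-1) + 4096*(+1) + 10000*(-1) + 29929*(+1) + 1600*(+1) = 25 (each basis 2-blade squares to minus the product of its generators' squares); cross terms between blades sharing an index anticommute and cancel; the commuting (index-disjoint) pairs give grade-4 terms 2*c*c'*(blade product), which cancel blade by blade — e_{1} e_{2} e_{3} e_{4}: 12800 - 12800 = 0 — confirming B is simple. So B^2 = 25.
B^2 = 25 — the series telescopes hyperbolically here: l = 5, alpha*l = \frac{1}{2}, so exp(alpha B) = cosh(\frac{1}{2}) + (sinh(\frac{1}{2})/5)*B = \cosh{\left(\frac{1}{2} \right)} + (\frac{\sinh{\left(\frac{1}{2} \right)}}{5})*B.
Answer: \cosh{\left(\frac{1}{2} \right)} + 32 \sinh{\left(\frac{1}{2} \right)} e_{1} e_{2} - \frac{64 \sinh{\left(\frac{1}{2} \right)}}{5} e_{1} e_{4} + 20 \sinh{\left(\frac{1}{2} \right)} e_{2} e_{3} + \frac{173 \sinh{\left(\frac{1}{2} \right)}}{5} e_{2} e_{4} + 8 \sinh{\left(\frac{1}{2} \right)} e_{3} e_{4}


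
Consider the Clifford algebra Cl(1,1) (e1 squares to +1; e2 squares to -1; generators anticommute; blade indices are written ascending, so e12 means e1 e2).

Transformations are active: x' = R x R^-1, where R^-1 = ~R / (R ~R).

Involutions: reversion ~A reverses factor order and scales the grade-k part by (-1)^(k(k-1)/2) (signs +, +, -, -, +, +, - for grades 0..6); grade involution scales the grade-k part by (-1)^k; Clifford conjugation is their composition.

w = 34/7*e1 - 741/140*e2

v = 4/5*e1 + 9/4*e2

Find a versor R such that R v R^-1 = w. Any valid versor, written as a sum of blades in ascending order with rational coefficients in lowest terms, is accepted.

A norm check does it: q(v) = q(w) = -1769/400, hence R = v + w = 198/35*e1 - 213/70*e2 realises the map — parallel part kept, (v - w)/2 negated, v carried to w.
Answer: 198/35*e1 - 213/70*e2


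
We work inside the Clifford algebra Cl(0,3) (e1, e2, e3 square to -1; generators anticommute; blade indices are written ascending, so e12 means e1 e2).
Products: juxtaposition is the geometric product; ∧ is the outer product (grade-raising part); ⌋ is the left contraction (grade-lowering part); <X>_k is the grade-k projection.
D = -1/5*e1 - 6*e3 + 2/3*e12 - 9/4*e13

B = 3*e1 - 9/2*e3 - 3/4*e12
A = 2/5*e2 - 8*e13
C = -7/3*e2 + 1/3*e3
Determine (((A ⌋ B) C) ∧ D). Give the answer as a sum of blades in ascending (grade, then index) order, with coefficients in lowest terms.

step 1: -3/10*e1
step 2: 7/10*e12 - 1/10*e13
step 3: -21/5*e123
Answer: -21/5*e123


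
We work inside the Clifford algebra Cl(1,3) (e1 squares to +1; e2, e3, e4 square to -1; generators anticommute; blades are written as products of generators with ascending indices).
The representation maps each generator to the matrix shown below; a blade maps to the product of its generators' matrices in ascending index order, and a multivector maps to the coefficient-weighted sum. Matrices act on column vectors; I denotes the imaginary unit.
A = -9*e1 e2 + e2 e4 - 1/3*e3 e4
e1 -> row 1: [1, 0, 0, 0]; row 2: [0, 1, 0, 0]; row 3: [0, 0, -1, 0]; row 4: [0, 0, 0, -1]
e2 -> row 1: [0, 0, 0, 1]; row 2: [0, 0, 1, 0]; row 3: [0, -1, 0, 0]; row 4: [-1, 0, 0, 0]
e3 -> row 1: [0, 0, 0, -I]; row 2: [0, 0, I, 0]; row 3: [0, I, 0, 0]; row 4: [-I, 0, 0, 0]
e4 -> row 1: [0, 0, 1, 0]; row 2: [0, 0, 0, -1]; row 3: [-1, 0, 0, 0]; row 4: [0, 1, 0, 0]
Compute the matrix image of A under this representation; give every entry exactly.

Bivector images (products of the table entries): rho(e1 e2) = rho(e1)rho(e2) = row 1: [0, 0, 0, 1]; row 2: [0, 0, 1, 0]; row 3: [0, 1, 0, 0]; row 4: [1, 0, 0, 0]; rho(e2 e4) = rho(e2)rho(e4) = row 1: [0, 1, 0, 0]; row 2: [-1, 0, 0, 0]; row 3: [0, 0, 0, 1]; row 4: [0, 0, -1, 0]; rho(e3 e4) = rho(e3)rho(e4) = row 1: [0, -I, 0, 0]; row 2: [-I, 0, 0, 0]; row 3: [0, 0, 0, -I]; row 4: [0, 0, -I, 0].
M = (-9)*rho(e1 e2) + (1)*rho(e2 e4) + (-1/3)*rho(e3 e4), summed entrywise:
Answer: row 1: [0, 1 + I/3, 0, -9]; row 2: [-1 + I/3, 0, -9, 0]; row 3: [0, -9, 0, 1 + I/3]; row 4: [-9, 0, -1 + I/3, 0]


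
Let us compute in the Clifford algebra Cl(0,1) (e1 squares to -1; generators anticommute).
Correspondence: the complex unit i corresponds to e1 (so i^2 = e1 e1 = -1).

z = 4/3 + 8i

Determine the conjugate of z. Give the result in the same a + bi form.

In blades: z = 4/3 + 8*e1.
Conjugation here is Clifford conjugation: the scalar is fixed and the grade-1 and grade-2 blades all flip sign, giving 4/3 - 8*e1; translating back:
Answer: 4/3 - 8i


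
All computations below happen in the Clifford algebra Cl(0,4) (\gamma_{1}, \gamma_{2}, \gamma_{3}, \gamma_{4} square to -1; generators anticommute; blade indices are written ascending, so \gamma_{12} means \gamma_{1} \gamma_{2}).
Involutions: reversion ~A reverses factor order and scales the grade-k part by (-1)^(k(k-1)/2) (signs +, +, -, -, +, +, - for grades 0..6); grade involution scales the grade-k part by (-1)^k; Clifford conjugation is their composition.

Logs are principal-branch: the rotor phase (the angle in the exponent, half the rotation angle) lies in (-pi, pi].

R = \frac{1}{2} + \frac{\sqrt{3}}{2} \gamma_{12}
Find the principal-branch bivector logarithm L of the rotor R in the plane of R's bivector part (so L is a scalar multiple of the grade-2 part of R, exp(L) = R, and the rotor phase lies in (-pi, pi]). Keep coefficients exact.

The scalar part of R is \frac{1}{2}, which fixes the principal-branch rotor phase; the unit plane is then the bivector part divided by the sine of that phase, and L is that plane scaled by the phase.
Concretely: cos(phase) = \frac{1}{2} gives phase = ±\frac{\pi}{3}, and since phase/sin(phase) is even the sign is immaterial: L = (phase/sin(phase)) * <R>_2 = (\frac{2 \sqrt{3} \pi}{9}) * <R>_2.
Answer: \frac{\pi}{3} \gamma_{12}


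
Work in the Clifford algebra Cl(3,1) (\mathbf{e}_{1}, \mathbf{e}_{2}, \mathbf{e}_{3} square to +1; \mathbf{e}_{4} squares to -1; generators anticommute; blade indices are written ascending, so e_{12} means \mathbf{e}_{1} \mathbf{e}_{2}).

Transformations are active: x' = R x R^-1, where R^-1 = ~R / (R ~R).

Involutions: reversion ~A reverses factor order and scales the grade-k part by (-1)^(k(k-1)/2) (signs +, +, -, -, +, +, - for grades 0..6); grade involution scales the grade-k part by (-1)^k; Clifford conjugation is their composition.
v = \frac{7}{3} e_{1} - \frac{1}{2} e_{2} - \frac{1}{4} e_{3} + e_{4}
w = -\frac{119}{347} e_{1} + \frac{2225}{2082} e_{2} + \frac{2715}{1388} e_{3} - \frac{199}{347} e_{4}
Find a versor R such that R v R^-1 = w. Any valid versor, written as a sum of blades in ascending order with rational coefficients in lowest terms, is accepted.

Sketch: the shared square \frac{685}{144} makes R = v + w = \frac{2072}{1041} e_{1} + \frac{592}{1041} e_{2} + \frac{592}{347} e_{3} + \frac{148}{347} e_{4} the natural versor; its sandwich fixes that direction, negates (v - w)/2, and sends v to w.
Answer: \frac{2072}{1041} e_{1} + \frac{592}{1041} e_{2} + \frac{592}{347} e_{3} + \frac{148}{347} e_{4}


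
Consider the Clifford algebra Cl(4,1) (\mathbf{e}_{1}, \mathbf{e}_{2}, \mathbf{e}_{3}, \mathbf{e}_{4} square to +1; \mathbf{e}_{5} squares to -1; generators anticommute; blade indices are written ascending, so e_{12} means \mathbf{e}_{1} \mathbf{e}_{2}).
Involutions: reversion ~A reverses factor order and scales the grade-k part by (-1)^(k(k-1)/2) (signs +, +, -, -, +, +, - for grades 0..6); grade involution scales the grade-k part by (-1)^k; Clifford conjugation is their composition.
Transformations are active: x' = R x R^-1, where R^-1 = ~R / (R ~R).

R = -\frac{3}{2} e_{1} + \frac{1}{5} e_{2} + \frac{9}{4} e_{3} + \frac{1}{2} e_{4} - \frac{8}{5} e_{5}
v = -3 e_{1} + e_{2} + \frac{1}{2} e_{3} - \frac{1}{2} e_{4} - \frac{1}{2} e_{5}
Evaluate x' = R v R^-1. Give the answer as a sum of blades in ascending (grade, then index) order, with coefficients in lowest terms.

~R = -\frac{3}{2} e_{1} + \frac{1}{5} e_{2} + \frac{9}{4} e_{3} + \frac{1}{2} e_{4} - \frac{8}{5} e_{5}, and R ~R = \frac{2017}{400}, so R^-1 = ~R / (\frac{2017}{400}).
R v = \frac{191}{40} - \frac{9}{10} e_{12} + 6 e_{13} + \frac{9}{4} e_{14} - \frac{81}{20} e_{15} - \frac{43}{20} e_{23} - \frac{3}{5} e_{24} + \frac{3}{2} e_{25} - \frac{11}{8} e_{34} - \frac{13}{40} e_{35} - \frac{21}{20} e_{45}
Answer: \frac{321}{2017} e_{1} - \frac{1253}{2017} e_{2} + \frac{15173}{4034} e_{3} + \frac{5837}{4034} e_{4} - \frac{10207}{4034} e_{5}


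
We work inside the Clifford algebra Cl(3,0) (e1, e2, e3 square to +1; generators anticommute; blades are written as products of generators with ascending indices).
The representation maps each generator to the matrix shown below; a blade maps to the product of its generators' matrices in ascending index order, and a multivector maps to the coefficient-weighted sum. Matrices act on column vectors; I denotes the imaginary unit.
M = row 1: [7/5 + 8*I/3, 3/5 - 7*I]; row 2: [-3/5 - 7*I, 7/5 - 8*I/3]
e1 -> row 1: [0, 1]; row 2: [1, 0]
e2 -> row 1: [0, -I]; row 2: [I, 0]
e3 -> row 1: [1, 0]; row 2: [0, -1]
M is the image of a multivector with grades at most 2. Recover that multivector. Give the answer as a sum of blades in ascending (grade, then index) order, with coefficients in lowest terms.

Method: 1, rho(e1), rho(e2), rho(e3) form a trace-orthogonal basis of the 2x2 complex matrices (tr(X Y) = 2 if X = Y, else 0), so M = m0*1 + m1*rho(e1) + m2*rho(e2) + m3*rho(e3) with m0 = tr(M)/2 = 7/5, m1 = tr(M rho(e1))/2 = -7*I, m2 = tr(M rho(e2))/2 = 3*I/5, m3 = tr(M rho(e3))/2 = 8*I/3.
Multiplying table entries, the bivector images are rho(e1 e2) = I*rho(e3), rho(e1 e3) = -I*rho(e2), rho(e2 e3) = I*rho(e1); with real blade coefficients the real parts of m0..m3 are the coefficients of 1, e1, e2, e3 and the imaginary parts give the bivectors (e2 e3: Im m1, e1 e3: -Im m2, e1 e2: Im m3).
Answer: 7/5 + 8/3*e1 e2 - 3/5*e1 e3 - 7*e2 e3


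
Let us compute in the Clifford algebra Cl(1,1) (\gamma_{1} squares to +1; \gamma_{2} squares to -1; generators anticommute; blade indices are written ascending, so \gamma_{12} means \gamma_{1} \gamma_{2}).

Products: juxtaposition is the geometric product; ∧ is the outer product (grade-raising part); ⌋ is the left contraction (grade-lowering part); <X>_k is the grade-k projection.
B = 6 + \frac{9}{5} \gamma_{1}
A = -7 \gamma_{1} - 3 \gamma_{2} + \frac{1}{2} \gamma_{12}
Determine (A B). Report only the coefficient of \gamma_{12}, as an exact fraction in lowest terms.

step 1: -\frac{63}{5} - 42 \gamma_{1} - \frac{189}{10} \gamma_{2} + \frac{42}{5} \gamma_{12}
Answer: \frac{42}{5}


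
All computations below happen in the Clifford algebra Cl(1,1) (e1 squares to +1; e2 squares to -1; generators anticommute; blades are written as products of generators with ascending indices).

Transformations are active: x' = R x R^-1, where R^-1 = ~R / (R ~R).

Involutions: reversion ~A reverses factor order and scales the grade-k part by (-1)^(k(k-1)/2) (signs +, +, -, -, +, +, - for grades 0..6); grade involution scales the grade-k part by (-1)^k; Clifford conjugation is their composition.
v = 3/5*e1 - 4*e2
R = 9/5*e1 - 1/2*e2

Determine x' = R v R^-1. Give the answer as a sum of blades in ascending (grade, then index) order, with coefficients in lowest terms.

~R = 9/5*e1 - 1/2*e2, and R ~R = 299/100, so R^-1 = ~R / (299/100).
R v = -23/25 - 69/10*e1 e2
Answer: -111/65*e1 + 56/13*e2


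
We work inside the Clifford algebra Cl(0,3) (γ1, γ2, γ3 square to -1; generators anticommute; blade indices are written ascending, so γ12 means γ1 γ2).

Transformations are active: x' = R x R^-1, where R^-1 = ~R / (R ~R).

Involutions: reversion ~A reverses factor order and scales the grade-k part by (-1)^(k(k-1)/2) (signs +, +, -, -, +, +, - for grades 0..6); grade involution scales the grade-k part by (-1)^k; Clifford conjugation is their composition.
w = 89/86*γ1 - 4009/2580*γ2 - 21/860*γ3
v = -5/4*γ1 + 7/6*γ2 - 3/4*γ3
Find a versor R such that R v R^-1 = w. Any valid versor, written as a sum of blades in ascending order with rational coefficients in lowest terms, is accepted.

A norm check does it: q(v) = q(w) = -251/72, hence R = v + w = -37/172*γ1 - 333/860*γ2 - 333/430*γ3 realises the map — parallel part kept, (v - w)/2 negated, v carried to w.
Answer: -37/172*γ1 - 333/860*γ2 - 333/430*γ3


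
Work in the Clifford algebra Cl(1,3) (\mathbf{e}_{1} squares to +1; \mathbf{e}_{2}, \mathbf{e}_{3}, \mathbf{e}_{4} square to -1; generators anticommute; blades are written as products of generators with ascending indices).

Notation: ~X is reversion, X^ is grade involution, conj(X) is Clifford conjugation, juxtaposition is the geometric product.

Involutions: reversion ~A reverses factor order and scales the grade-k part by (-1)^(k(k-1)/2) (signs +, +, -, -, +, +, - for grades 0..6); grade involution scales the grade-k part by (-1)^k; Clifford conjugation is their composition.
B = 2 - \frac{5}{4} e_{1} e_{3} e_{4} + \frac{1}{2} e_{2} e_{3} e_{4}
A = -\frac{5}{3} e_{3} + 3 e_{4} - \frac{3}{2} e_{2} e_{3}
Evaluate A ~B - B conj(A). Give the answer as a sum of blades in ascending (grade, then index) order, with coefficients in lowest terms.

first term: -\frac{10}{3} e_{3} + \frac{21}{4} e_{4} - \frac{15}{4} e_{1} e_{3} - \frac{25}{12} e_{1} e_{4} - \frac{3}{2} e_{2} e_{3} + \frac{5}{6} e_{2} e_{4} + \frac{15}{8} e_{1} e_{2} e_{4}
second term: \frac{10}{3} e_{3} - \frac{27}{4} e_{4} - \frac{15}{4} e_{1} e_{3} - \frac{25}{12} e_{1} e_{4} + \frac{9}{2} e_{2} e_{3} + \frac{5}{6} e_{2} e_{4} - \frac{15}{8} e_{1} e_{2} e_{4}
Answer: -\frac{20}{3} e_{3} + 12 e_{4} - 6 e_{2} e_{3} + \frac{15}{4} e_{1} e_{2} e_{4}


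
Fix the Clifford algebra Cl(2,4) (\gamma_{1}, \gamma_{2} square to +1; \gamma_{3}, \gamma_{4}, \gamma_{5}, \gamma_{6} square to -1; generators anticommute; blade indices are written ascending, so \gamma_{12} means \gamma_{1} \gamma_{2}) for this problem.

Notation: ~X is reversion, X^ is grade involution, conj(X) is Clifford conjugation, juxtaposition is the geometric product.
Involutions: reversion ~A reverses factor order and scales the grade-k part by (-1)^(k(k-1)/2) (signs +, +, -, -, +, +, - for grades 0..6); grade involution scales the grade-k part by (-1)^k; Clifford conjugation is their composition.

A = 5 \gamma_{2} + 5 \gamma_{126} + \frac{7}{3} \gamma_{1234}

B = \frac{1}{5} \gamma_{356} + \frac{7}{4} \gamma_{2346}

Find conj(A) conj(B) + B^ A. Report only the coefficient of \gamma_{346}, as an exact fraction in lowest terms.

first term: -\frac{49}{12} \gamma_{16} + \frac{35}{4} \gamma_{134} - \frac{35}{4} \gamma_{346} - \gamma_{1235} - \gamma_{2356} + \frac{7}{15} \gamma_{12456}
second term: \frac{49}{12} \gamma_{16} + \frac{35}{4} \gamma_{134} - \frac{35}{4} \gamma_{346} + \gamma_{1235} + \gamma_{2356} + \frac{7}{15} \gamma_{12456}
Answer: -\frac{35}{2}


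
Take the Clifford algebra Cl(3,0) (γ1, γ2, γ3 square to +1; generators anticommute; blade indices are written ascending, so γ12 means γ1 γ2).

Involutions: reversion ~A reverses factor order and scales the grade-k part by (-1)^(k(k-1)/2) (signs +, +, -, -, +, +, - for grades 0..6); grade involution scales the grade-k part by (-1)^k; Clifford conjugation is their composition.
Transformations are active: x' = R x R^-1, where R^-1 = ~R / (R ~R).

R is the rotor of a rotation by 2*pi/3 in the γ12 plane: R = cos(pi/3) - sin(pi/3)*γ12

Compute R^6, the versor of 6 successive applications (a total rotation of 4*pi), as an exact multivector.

Half-angle bookkeeping: 6 applications in γ12 add up to rotor phase 6*pi/3 = 2*pi, so R^6 = cos(2*pi) - sin(2*pi)*γ12.
cos(2*pi) = 1 and sin(2*pi) = 0, so R^6 = 1. The total rotation 4*pi is 2 full turns, so every vector returns to itself, yet the rotor is +1, back on the identity sheet (an even number of 2*pi turns).
Answer: 1


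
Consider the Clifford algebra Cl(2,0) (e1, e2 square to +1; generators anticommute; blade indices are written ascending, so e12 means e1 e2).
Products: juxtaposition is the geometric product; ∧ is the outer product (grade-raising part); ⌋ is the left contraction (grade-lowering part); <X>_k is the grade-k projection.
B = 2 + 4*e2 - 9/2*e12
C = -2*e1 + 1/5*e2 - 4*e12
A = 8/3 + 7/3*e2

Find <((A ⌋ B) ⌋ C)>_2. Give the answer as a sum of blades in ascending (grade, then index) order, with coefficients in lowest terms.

step 1: 44/3 + 21/2*e1 + 32/3*e2 - 12*e12
step 2: -1003/15 + 40/3*e1 - 586/15*e2 - 176/3*e12
step 3: -176/3*e12
Answer: -176/3*e12


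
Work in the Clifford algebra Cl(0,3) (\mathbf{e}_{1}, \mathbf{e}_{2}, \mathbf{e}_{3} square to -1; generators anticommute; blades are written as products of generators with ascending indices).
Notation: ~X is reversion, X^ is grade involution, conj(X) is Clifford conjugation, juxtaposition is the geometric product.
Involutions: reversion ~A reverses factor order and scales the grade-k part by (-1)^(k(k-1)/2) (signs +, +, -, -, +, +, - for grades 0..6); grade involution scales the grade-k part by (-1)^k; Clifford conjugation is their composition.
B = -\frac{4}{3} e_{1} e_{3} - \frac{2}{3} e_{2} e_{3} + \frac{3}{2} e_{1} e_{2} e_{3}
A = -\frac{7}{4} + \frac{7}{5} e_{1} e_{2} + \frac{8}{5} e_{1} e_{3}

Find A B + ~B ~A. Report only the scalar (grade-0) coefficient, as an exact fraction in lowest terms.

first term: \frac{32}{15} + \frac{12}{5} e_{2} - \frac{21}{10} e_{3} - \frac{16}{15} e_{1} e_{2} + \frac{49}{15} e_{1} e_{3} - \frac{7}{10} e_{2} e_{3} - \frac{21}{8} e_{1} e_{2} e_{3}
second term: \frac{32}{15} + \frac{12}{5} e_{2} - \frac{21}{10} e_{3} + \frac{16}{15} e_{1} e_{2} - \frac{49}{15} e_{1} e_{3} + \frac{7}{10} e_{2} e_{3} + \frac{21}{8} e_{1} e_{2} e_{3}
Answer: \frac{64}{15}


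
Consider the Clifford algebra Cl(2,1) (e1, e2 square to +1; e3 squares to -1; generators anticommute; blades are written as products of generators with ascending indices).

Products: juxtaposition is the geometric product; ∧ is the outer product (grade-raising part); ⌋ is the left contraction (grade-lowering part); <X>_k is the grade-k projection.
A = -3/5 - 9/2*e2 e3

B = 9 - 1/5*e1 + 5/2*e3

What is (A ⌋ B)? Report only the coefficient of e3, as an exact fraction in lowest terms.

step 1: -27/5 + 3/25*e1 - 3/2*e3
Answer: -3/2


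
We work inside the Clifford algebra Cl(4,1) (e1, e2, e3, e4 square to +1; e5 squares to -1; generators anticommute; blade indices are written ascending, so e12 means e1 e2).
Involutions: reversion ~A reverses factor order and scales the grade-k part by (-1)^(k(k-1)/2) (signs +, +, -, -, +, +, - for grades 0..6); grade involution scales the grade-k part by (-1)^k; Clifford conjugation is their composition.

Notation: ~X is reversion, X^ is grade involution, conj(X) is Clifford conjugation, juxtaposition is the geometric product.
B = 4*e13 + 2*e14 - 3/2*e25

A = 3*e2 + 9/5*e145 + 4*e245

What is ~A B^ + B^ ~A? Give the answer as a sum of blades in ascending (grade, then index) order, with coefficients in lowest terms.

first term: -6*e4 - 9/10*e5 - 12*e123 - 87/10*e124 - 8*e125 - 36/5*e345 + 16*e12345
second term: -6*e4 + 81/10*e5 - 12*e123 - 33/10*e124 + 8*e125 + 36/5*e345 + 16*e12345
Answer: -12*e4 + 36/5*e5 - 24*e123 - 12*e124 + 32*e12345


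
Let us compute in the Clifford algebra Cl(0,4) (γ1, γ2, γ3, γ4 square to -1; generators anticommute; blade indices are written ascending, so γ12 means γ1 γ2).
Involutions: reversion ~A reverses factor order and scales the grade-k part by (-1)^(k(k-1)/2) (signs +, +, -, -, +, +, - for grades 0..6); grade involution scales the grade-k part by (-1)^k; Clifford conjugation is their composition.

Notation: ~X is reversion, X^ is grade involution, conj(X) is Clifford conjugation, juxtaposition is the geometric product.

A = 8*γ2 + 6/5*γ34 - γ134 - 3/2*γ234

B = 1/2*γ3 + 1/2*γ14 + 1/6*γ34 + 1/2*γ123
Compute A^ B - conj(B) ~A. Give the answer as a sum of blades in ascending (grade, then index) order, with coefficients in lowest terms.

first term: -1/5 - 1/6*γ1 - 1/4*γ2 + 1/2*γ3 + 3/5*γ4 - 23/5*γ13 + 5/4*γ14 - 4*γ23 + 1/4*γ24 + 3/4*γ123 + 23/5*γ124 - 4/3*γ234
second term: -1/5 + 1/6*γ1 + 1/4*γ2 - 1/2*γ3 - 3/5*γ4 + 23/5*γ13 - 5/4*γ14 + 4*γ23 - 1/4*γ24 + 3/4*γ123 + 23/5*γ124 - 4/3*γ234
Answer: -1/3*γ1 - 1/2*γ2 + γ3 + 6/5*γ4 - 46/5*γ13 + 5/2*γ14 - 8*γ23 + 1/2*γ24


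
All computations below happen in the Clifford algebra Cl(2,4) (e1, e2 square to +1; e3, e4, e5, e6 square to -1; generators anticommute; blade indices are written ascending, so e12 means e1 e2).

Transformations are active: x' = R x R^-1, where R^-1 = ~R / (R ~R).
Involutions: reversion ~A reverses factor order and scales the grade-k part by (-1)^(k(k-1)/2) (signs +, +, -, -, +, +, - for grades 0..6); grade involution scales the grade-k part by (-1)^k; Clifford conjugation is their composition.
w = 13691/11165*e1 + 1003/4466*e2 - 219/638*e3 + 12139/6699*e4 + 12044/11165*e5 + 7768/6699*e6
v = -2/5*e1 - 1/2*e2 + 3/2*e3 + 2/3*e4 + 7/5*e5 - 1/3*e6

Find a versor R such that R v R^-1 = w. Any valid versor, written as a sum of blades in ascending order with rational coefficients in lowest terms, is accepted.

Take R = v + w = 1845/2233*e1 - 615/2233*e2 + 369/319*e3 + 5535/2233*e4 + 5535/2233*e5 + 1845/2233*e6. Because q(v) = q(w) = -196/45, conjugation by R sends v exactly to w.
Answer: 1845/2233*e1 - 615/2233*e2 + 369/319*e3 + 5535/2233*e4 + 5535/2233*e5 + 1845/2233*e6


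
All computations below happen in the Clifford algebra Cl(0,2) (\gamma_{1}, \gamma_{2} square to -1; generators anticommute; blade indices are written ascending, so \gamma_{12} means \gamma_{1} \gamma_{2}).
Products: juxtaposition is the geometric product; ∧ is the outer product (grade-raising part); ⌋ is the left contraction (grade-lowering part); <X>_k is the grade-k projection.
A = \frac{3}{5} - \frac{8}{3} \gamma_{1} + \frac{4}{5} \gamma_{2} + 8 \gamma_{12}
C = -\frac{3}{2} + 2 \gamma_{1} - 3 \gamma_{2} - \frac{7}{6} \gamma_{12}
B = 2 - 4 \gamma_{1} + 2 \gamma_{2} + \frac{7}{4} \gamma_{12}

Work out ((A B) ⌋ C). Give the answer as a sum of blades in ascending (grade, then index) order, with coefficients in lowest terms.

step 1: -\frac{376}{15} - \frac{67}{3} \gamma_{1} - \frac{368}{15} \gamma_{2} + \frac{179}{12} \gamma_{12}
step 2: \frac{1877}{72} - \frac{968}{45} \gamma_{1} + \frac{4423}{90} \gamma_{2} + \frac{1316}{45} \gamma_{12}
Answer: \frac{1877}{72} - \frac{968}{45} \gamma_{1} + \frac{4423}{90} \gamma_{2} + \frac{1316}{45} \gamma_{12}


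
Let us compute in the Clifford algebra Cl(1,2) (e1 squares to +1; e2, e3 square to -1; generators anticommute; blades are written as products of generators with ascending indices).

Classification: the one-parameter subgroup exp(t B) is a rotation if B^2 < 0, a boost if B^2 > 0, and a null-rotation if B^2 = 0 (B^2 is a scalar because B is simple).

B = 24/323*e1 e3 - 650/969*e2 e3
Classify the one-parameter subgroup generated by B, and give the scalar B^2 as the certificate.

B^2 term by term: the squares give (24/323)^2*(e1 e3)^2 + (-650/969)^2*(e2 e3)^2 = 576/104329*(+1) + 422500/938961*(-1) = -4/9 (each basis 2-blade squares to minus the product of its generators' squares); cross terms between blades sharing an index anticommute and cancel. So B^2 = -4/9.
Answer: rotation, certificate B^2 = -4/9. Note: conjugating B changes its blade decomposition but never the scalar B^2 = -4/9, whose sign settles the classification.


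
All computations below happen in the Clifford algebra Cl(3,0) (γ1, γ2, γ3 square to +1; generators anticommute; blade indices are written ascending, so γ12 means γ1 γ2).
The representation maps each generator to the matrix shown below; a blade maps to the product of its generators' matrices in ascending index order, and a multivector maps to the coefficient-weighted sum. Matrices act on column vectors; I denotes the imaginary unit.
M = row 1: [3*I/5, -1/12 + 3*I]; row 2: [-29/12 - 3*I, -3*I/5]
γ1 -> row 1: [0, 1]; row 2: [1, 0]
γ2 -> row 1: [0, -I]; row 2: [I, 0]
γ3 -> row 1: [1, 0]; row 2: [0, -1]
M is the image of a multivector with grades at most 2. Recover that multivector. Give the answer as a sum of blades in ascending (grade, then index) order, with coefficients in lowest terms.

Method: 1, rho(γ1), rho(γ2), rho(γ3) form a trace-orthogonal basis of the 2x2 complex matrices (tr(X Y) = 2 if X = Y, else 0), so M = m0*1 + m1*rho(γ1) + m2*rho(γ2) + m3*rho(γ3) with m0 = tr(M)/2 = 0, m1 = tr(M rho(γ1))/2 = -5/4, m2 = tr(M rho(γ2))/2 = -3 + 7*I/6, m3 = tr(M rho(γ3))/2 = 3*I/5.
Multiplying table entries, the bivector images are rho(γ12) = I*rho(γ3), rho(γ13) = -I*rho(γ2), rho(γ23) = I*rho(γ1); with real blade coefficients the real parts of m0..m3 are the coefficients of 1, γ1, γ2, γ3 and the imaginary parts give the bivectors (γ23: Im m1, γ13: -Im m2, γ12: Im m3).
Answer: -5/4*γ1 - 3*γ2 + 3/5*γ12 - 7/6*γ13


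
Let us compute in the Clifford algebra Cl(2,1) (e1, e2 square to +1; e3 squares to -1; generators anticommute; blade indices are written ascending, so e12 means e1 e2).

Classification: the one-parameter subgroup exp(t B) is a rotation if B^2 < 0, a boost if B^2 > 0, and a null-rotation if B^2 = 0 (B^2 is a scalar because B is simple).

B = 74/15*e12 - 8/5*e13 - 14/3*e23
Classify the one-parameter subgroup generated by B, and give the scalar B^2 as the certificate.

B^2 term by term: the squares give (74/15)^2*(e12)^2 + (-8/5)^2*(e13)^2 + (-14/3)^2*(e23)^2 = 5476/225*(-1) + 64/25*(+1) + 196/9*(+1) = 0 (each basis 2-blade squares to minus the product of its generators' squares); cross terms between blades sharing an index anticommute and cancel. So B^2 = 0.
Answer: null-rotation, certificate B^2 = 0. Check the certificate: B^2 = 0, and that sign is decisive whatever form B takes.


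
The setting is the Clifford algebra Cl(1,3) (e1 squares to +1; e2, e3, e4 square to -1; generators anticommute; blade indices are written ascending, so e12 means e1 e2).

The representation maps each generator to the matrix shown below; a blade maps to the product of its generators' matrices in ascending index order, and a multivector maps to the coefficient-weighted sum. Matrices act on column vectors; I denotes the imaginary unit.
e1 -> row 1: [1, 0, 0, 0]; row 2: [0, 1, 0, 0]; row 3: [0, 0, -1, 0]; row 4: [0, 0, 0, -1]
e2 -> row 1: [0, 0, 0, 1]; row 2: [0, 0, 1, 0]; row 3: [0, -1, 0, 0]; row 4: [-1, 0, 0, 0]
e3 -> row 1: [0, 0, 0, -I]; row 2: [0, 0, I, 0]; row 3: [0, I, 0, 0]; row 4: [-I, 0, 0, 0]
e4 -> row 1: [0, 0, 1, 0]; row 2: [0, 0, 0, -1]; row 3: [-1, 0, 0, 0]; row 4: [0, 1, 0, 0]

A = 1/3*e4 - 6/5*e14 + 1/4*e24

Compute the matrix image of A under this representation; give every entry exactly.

Bivector images (products of the table entries): rho(e14) = rho(e1)rho(e4) = row 1: [0, 0, 1, 0]; row 2: [0, 0, 0, -1]; row 3: [1, 0, 0, 0]; row 4: [0, -1, 0, 0]; rho(e24) = rho(e2)rho(e4) = row 1: [0, 1, 0, 0]; row 2: [-1, 0, 0, 0]; row 3: [0, 0, 0, 1]; row 4: [0, 0, -1, 0].
M = (1/3)*rho(e4) + (-6/5)*rho(e14) + (1/4)*rho(e24), summed entrywise:
Answer: row 1: [0, 1/4, -13/15, 0]; row 2: [-1/4, 0, 0, 13/15]; row 3: [-23/15, 0, 0, 1/4]; row 4: [0, 23/15, -1/4, 0]


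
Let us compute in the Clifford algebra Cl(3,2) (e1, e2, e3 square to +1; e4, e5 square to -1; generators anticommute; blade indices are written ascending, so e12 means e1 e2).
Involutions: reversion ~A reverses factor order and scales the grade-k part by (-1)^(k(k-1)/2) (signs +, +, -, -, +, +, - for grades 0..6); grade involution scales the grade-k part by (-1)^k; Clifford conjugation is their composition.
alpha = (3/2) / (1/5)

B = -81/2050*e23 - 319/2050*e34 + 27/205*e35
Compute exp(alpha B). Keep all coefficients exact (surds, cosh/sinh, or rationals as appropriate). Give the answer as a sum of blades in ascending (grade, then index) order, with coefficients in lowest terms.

B^2 term by term: the squares give (-81/2050)^2*(e23)^2 + (-319/2050)^2*(e34)^2 + (27/205)^2*(e35)^2 = 6561/4202500*(-1) + 101761/4202500*(+1) + 729/42025*(+1) = 1/25 (each basis 2-blade squares to minus the product of its generators' squares); cross terms between blades sharing an index anticommute and cancel. So B^2 = 1/25.
B^2 = 1/25 — since the square is positive, the closed form is hyperbolic: l = 1/5, alpha*l = 3/2, so exp(alpha B) = cosh(3/2) + (sinh(3/2)/(1/5))*B = cosh(3/2) + (5*sinh(3/2))*B.
Answer: cosh(3/2) - 81*sinh(3/2)/410*e23 - 319*sinh(3/2)/410*e34 + 27*sinh(3/2)/41*e35


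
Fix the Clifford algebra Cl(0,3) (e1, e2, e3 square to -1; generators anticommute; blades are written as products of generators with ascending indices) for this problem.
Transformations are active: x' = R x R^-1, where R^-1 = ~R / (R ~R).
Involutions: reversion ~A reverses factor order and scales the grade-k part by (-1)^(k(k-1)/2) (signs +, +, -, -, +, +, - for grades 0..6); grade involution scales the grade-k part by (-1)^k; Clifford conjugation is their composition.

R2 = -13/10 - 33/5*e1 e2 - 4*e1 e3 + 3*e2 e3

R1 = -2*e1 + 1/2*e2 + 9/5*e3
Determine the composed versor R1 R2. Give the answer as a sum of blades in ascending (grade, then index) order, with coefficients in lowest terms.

Distribute over the terms of R1 (each basis-blade product reordered to ascending indices, repeated generators contracted through their squares):
(-2*e1) R2 = 13/5*e1 - 66/5*e2 - 8*e3 - 6*e1 e2 e3
(1/2*e2) R2 = -33/10*e1 - 13/20*e2 - 3/2*e3 + 2*e1 e2 e3
(9/5*e3) R2 = -36/5*e1 + 27/5*e2 - 117/50*e3 - 297/25*e1 e2 e3
Summing the partial products and collecting blades:
Answer: -79/10*e1 - 169/20*e2 - 296/25*e3 - 397/25*e1 e2 e3
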